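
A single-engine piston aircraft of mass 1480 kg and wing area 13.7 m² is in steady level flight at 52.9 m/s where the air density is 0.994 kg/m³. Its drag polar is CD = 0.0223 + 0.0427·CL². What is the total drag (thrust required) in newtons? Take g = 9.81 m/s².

In steady level flight, lift balances weight: W = mg = 1480 × 9.81 = 14519 N.
q = ½ρv² = ½ × 0.994 × 52.9² = 1391 Pa.
Required CL = L/(qS) = 14519/(1391·13.7) = 0.762.
CD = 0.0223 + 0.0427 × 0.762² = 0.04709.
D = q·S·CD = 1391 × 13.7 × 0.04709 = 897.3 N

D = 897 N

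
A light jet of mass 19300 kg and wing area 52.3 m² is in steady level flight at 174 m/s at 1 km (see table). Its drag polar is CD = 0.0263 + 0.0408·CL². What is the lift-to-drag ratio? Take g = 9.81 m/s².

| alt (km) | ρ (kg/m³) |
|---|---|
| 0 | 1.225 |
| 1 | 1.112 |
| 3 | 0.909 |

L/D = 7.63

At 1 km, from the table: ρ = 1.112 kg/m³.
In steady level flight, lift balances weight: W = mg = 19300 × 9.81 = 1.8933×10^5 N.
Dynamic pressure q = 0.5 × 1.112 × 174² = 16830 Pa.
CL = W/(q·S) = 1.8933×10^5 / (16830 × 52.3) = 0.2151.
CD = 0.0263 + 0.0408 × 0.2151² = 0.02819.
L/D = CL/CD = 0.2151 / 0.02819 = 7.63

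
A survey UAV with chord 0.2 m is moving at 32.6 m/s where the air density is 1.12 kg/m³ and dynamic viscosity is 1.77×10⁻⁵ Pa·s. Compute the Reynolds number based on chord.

Re = 4.13×10^5

Re = ρ·v·c/μ = 1.12 × 32.6 × 0.2 / (1.77×10⁻⁵) = 4.13×10^5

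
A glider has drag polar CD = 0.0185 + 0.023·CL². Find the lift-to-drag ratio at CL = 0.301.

L/D = 14.6

CD = 0.0185 + 0.023 × 0.301² = 0.02058
L/D = CL/CD = 0.301 / 0.02058 = 14.6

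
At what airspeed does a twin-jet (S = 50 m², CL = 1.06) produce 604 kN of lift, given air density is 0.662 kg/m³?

L = ½ρv²S·CL ⇒ v = √(2L/(ρ·S·CL))
v = √(2 × 6.04×10^5 / (0.662 × 50 × 1.06)) = √34430 = 186 m/s

v = 186 m/s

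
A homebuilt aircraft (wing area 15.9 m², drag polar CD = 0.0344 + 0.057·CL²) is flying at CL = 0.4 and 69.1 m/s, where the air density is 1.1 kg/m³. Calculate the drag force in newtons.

D = 1820 N

CD = 0.0344 + 0.057 × 0.4² = 0.04352
D = ½ρv²S·CD = ½ × 1.1 × 69.1² × 15.9 × 0.04352 = 1820 N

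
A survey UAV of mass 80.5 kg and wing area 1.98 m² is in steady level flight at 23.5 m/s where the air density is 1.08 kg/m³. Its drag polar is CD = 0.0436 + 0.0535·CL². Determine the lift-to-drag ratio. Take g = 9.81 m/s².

L/D = 9.6

Level flight ⇒ L = W = m·g = 80.5 × 9.81 = 789.71 N.
Dynamic pressure q = 0.5 × 1.08 × 23.5² = 298.2 Pa.
CL = 2W/(ρv²S) = 2×789.71/(1.08×23.5²×1.98) = 1.337.
CD = 0.0436 + 0.0535 × 1.337² = 0.1393.
L/D = CL/CD = 1.337 / 0.1393 = 9.6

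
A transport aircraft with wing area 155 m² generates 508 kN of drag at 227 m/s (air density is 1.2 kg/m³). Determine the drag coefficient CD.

CD = 0.106

From D = ½ρv²S·CD, rearranging gives CD = 2D/(ρv²S).
CD = 2 × 5.08×10^5 / (1.2 × 227² × 155) = 0.106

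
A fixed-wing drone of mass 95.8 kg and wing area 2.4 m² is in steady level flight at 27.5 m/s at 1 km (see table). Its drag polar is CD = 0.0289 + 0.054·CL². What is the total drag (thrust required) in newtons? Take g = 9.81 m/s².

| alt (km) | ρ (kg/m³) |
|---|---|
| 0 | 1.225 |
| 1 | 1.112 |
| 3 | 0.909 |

At 1 km, from the table: ρ = 1.112 kg/m³.
Level flight ⇒ L = W = m·g = 95.8 × 9.81 = 939.8 N.
Dynamic pressure q = 0.5 × 1.112 × 27.5² = 420.5 Pa.
CL = 2W/(ρv²S) = 2×939.8/(1.112×27.5²×2.4) = 0.9313.
CD = 0.0289 + 0.054 × 0.9313² = 0.07573.
D = q·S·CD = 420.5 × 2.4 × 0.07573 = 76.43 N

D = 76.4 N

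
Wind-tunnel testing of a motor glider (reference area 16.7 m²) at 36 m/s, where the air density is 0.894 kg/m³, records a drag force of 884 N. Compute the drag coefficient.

From D = ½ρv²S·CD, rearranging gives CD = 2D/(ρv²S).
CD = 2 × 884 / (0.894 × 36² × 16.7) = 0.0914

CD = 0.0914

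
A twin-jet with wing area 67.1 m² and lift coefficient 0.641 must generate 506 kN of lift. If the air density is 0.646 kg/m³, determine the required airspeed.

v = 191 m/s

L = ½ρv²S·CL ⇒ v = √(2L/(ρ·S·CL))
v = √(2 × 5.06×10^5 / (0.646 × 67.1 × 0.641)) = √36420 = 191 m/s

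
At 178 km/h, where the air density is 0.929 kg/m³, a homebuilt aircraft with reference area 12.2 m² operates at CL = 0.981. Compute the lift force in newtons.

Convert speed: v = 178 km/h ÷ 3.6 = 49.44 m/s.
Dynamic pressure q = ½ρv² = ½ × 0.929 × 49.44² = 1136 Pa.
L = q·S·CL = 1136 × 12.2 × 0.981 = 13600 N ≈ 13.6 kN

L = 13600 N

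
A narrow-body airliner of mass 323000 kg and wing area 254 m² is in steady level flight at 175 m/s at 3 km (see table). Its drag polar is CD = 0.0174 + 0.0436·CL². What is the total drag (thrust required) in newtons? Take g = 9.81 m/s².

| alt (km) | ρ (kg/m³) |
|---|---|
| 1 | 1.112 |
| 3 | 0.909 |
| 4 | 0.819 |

D = 1.85×10^5 N

At 3 km, from the table: ρ = 0.909 kg/m³.
Weight W = mg = 323000 × 9.81 = 3.1686×10^6 N; in level flight L = W.
Dynamic pressure q = 0.5 × 0.909 × 175² = 13920 Pa.
Required CL = L/(qS) = 3.1686×10^6/(13920·254) = 0.8962.
CD = 0.0174 + 0.0436 × 0.8962² = 0.05242.
D = q·S·CD = 13920 × 254 × 0.05242 = 1.853×10^5 N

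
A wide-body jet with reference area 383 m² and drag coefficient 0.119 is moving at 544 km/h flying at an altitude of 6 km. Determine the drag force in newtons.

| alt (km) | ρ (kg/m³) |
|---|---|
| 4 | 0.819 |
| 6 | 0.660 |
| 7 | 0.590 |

D = 3.43×10^5 N

At 6 km, from the table: ρ = 0.660 kg/m³.
Convert speed: v = 544 km/h ÷ 3.6 = 151.1 m/s.
D = ½ρv²S·CD = ½ × 0.66 × 151.1² × 383 × 0.119 = 3.43×10^5 N ≈ 343 kN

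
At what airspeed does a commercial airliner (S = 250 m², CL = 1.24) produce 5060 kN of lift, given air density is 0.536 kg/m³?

v = 247 m/s

L = ½ρv²S·CL ⇒ v = √(2L/(ρ·S·CL))
v = √(2 × 5.06×10^6 / (0.536 × 250 × 1.24)) = √60910 = 247 m/s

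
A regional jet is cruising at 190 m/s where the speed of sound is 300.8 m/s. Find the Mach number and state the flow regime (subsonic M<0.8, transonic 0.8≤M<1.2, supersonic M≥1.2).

M = 0.632 (subsonic)

M = v/a = 190 / 300.8 = 0.632
M = 0.632 → subsonic.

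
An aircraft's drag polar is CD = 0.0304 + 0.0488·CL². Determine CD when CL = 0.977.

CD = 0.0304 + 0.0488 × 0.977² = 0.0304 + 0.04658 = 0.077

CD = 0.077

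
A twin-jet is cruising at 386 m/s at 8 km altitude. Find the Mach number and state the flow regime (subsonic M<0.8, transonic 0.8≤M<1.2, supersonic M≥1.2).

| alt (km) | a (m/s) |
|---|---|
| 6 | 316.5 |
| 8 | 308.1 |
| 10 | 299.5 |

M = 1.25 (supersonic)

At 8 km, from the table: a = 308.1 m/s.
M = v/a = 386 / 308.1 = 1.25
M = 1.25 → supersonic.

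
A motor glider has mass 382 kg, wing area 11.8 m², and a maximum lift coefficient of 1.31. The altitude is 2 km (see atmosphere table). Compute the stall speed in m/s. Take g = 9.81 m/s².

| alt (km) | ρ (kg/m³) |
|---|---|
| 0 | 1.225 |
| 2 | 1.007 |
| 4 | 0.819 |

V_stall = 21.9 m/s

At 2 km, from the table: ρ = 1.007 kg/m³.
Weight W = mg = 382 × 9.81 = 3747 N.
V_stall = √(2W/(ρ·S·CL,max)) = √(2 × 3747 / (1.007 × 11.8 × 1.31))
V_stall = √481.5 = 21.9 m/s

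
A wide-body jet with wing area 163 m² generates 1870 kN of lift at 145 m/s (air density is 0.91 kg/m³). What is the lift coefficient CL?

From L = ½ρv²S·CL, rearranging gives CL = 2L/(ρv²S).
CL = 2 × 1.87×10^6 / (0.91 × 145² × 163) = 1.2

CL = 1.2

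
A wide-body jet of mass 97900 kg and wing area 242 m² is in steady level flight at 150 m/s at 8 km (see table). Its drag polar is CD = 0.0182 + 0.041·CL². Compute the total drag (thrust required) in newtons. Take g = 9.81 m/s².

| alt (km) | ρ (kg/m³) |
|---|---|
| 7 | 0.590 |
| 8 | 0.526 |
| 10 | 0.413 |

At 8 km, from the table: ρ = 0.526 kg/m³.
Level flight ⇒ L = W = m·g = 97900 × 9.81 = 9.604×10^5 N.
Dynamic pressure q = 0.5 × 0.526 × 150² = 5918 Pa.
CL = W/(q·S) = 9.604×10^5 / (5918 × 242) = 0.6707.
CD = 0.0182 + 0.041 × 0.6707² = 0.03664.
D = q·S·CD = 5918 × 242 × 0.03664 = 52470 N

D = 52500 N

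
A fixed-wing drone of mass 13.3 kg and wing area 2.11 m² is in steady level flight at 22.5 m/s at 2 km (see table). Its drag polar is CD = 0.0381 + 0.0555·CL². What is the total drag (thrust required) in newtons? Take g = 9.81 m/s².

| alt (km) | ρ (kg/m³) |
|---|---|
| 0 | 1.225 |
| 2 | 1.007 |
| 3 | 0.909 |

D = 22.2 N

At 2 km, from the table: ρ = 1.007 kg/m³.
In steady level flight, lift balances weight: W = mg = 13.3 × 9.81 = 130.47 N.
Dynamic pressure q = 0.5 × 1.007 × 22.5² = 254.9 Pa.
Required CL = L/(qS) = 130.47/(254.9·2.11) = 0.2426.
CD = 0.0381 + 0.0555 × 0.2426² = 0.04137.
D = q·S·CD = 254.9 × 2.11 × 0.04137 = 22.25 N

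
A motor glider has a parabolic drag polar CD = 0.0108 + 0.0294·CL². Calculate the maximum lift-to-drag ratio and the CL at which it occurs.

(L/D)max = 28.1, at CL = 0.606

For CD = CD0 + K·CL², (L/D)max occurs at CL* = √(CD0/K) and equals 1/(2√(K·CD0)).
(L/D)max = 1/(2√(0.0294 × 0.0108)) = 1/(2 × 0.01782) = 28.1
CL* = √(0.0108/0.0294) = 0.606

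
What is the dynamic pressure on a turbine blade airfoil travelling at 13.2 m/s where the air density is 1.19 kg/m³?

q = 104 Pa

q = ½ρv² = ½ × 1.19 × 13.2² = 104 Pa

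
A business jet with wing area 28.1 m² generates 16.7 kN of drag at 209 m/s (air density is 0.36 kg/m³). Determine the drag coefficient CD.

From D = ½ρv²S·CD, rearranging gives CD = 2D/(ρv²S).
CD = 2 × 16700 / (0.36 × 209² × 28.1) = 0.0756

CD = 0.0756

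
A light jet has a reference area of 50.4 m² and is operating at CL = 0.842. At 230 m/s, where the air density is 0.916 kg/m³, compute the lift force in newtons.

L = 1.03×10^6 N

L = ½ρv²S·CL = ½ × 0.916 × 230² × 50.4 × 0.842 = 1.03×10^6 N ≈ 1030 kN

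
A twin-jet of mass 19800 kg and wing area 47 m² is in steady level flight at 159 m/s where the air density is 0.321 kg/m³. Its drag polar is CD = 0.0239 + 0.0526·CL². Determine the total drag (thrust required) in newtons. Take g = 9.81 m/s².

D = 15000 N

In steady level flight, lift balances weight: W = mg = 19800 × 9.81 = 1.9424×10^5 N.
q = ½ρv² = ½ × 0.321 × 159² = 4058 Pa.
CL = W/(q·S) = 1.9424×10^5 / (4058 × 47) = 1.019.
CD = 0.0239 + 0.0526 × 1.019² = 0.07847.
D = q·S·CD = 4058 × 47 × 0.07847 = 14960 N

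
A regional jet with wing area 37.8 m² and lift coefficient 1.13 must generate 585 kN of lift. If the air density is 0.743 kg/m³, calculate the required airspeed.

v = 192 m/s

L = ½ρv²S·CL ⇒ v = √(2L/(ρ·S·CL))
v = √(2 × 5.85×10^5 / (0.743 × 37.8 × 1.13)) = √36870 = 192 m/s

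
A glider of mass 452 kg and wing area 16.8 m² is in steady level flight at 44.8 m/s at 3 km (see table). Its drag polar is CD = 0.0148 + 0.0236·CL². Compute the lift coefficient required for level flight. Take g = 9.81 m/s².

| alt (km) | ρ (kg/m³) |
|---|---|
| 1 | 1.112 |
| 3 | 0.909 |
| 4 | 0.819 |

At 3 km, from the table: ρ = 0.909 kg/m³.
In steady level flight, lift balances weight: W = mg = 452 × 9.81 = 4434.1 N.
Dynamic pressure q = 0.5 × 0.909 × 44.8² = 912.2 Pa.
CL = W/(q·S) = 4434.1 / (912.2 × 16.8) = 0.2893.

CL = 0.289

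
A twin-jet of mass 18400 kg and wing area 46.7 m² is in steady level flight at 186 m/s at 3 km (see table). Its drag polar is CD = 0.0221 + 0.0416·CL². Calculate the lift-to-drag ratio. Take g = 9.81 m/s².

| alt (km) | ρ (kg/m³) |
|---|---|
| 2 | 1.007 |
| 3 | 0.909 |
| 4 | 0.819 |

At 3 km, from the table: ρ = 0.909 kg/m³.
In steady level flight, lift balances weight: W = mg = 18400 × 9.81 = 1.805×10^5 N.
q = ½ρv² = ½ × 0.909 × 186² = 15720 Pa.
CL = W/(q·S) = 1.805×10^5 / (15720 × 46.7) = 0.2458.
CD = 0.0221 + 0.0416 × 0.2458² = 0.02461.
L/D = CL/CD = 0.2458 / 0.02461 = 9.99

L/D = 9.99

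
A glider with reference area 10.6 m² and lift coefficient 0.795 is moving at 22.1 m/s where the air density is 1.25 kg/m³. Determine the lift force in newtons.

L = 2570 N

L = ½ρv²S·CL = ½ × 1.25 × 22.1² × 10.6 × 0.795 = 2570 N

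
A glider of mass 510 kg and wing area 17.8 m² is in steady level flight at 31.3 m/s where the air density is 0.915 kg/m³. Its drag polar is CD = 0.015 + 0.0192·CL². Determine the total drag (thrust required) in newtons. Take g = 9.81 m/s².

In steady level flight, lift balances weight: W = mg = 510 × 9.81 = 5003.1 N.
q = ½ρv² = ½ × 0.915 × 31.3² = 448.2 Pa.
Required CL = L/(qS) = 5003.1/(448.2·17.8) = 0.6271.
CD = 0.015 + 0.0192 × 0.6271² = 0.02255.
D = q·S·CD = 448.2 × 17.8 × 0.02255 = 179.9 N

D = 180 N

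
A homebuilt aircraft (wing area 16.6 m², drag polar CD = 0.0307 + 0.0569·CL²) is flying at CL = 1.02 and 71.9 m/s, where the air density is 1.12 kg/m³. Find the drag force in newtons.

D = 4320 N

CD = 0.0307 + 0.0569 × 1.02² = 0.0899
D = ½ρv²S·CD = ½ × 1.12 × 71.9² × 16.6 × 0.0899 = 4320 N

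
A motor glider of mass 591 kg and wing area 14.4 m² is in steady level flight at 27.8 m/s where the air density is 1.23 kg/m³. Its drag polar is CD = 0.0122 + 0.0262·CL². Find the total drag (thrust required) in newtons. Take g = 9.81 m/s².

Weight W = mg = 591 × 9.81 = 5797.7 N; in level flight L = W.
Dynamic pressure q = 0.5 × 1.23 × 27.8² = 475.3 Pa.
CL = 2W/(ρv²S) = 2×5797.7/(1.23×27.8²×14.4) = 0.8471.
CD = 0.0122 + 0.0262 × 0.8471² = 0.031.
D = q·S·CD = 475.3 × 14.4 × 0.031 = 212.2 N

D = 212 N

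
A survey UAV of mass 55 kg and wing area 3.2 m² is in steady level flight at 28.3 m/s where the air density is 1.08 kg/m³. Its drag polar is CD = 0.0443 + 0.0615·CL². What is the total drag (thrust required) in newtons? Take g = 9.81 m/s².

Weight W = mg = 55 × 9.81 = 539.55 N; in level flight L = W.
Dynamic pressure q = 0.5 × 1.08 × 28.3² = 432.5 Pa.
CL = 2W/(ρv²S) = 2×539.55/(1.08×28.3²×3.2) = 0.3899.
CD = 0.0443 + 0.0615 × 0.3899² = 0.05365.
D = q·S·CD = 432.5 × 3.2 × 0.05365 = 74.25 N

D = 74.2 N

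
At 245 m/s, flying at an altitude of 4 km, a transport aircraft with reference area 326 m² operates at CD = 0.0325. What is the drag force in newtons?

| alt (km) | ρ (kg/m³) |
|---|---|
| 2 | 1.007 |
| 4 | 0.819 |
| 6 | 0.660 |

At 4 km, from the table: ρ = 0.819 kg/m³.
D = ½ρv²S·CD = ½ × 0.819 × 245² × 326 × 0.0325 = 2.6×10^5 N ≈ 260 kN

D = 2.6×10^5 N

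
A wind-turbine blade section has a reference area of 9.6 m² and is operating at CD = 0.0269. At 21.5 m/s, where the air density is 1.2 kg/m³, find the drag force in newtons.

D = ½ρv²S·CD = ½ × 1.2 × 21.5² × 9.6 × 0.0269 = 71.6 N

D = 71.6 N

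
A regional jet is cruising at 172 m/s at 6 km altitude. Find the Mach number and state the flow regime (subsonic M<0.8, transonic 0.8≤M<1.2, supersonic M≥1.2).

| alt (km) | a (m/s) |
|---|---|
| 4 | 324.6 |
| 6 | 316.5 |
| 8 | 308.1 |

At 6 km, from the table: a = 316.5 m/s.
M = v/a = 172 / 316.5 = 0.543
M = 0.543 → subsonic.

M = 0.543 (subsonic)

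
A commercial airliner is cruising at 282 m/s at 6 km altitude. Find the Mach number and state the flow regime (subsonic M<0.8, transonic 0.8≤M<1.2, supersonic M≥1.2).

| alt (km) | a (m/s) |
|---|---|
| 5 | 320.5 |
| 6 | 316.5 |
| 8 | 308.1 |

M = 0.891 (transonic)

At 6 km, from the table: a = 316.5 m/s.
M = v/a = 282 / 316.5 = 0.891
M = 0.891 → transonic.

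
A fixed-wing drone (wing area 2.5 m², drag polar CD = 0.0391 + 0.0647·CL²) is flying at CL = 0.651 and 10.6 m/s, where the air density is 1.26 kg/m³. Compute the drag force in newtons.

CD = 0.0391 + 0.0647 × 0.651² = 0.06652
D = ½ρv²S·CD = ½ × 1.26 × 10.6² × 2.5 × 0.06652 = 11.8 N

D = 11.8 N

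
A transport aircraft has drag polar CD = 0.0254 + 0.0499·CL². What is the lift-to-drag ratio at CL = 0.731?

L/D = 14

CD = 0.0254 + 0.0499 × 0.731² = 0.05206
L/D = CL/CD = 0.731 / 0.05206 = 14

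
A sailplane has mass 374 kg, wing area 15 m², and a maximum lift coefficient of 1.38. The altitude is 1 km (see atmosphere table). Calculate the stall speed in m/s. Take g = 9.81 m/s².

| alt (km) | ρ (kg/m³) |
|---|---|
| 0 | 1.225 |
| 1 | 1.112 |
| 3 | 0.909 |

V_stall = 17.9 m/s

At 1 km, from the table: ρ = 1.112 kg/m³.
Stall occurs when L = W at CL,max. W = mg = 374 × 9.81 = 3669 N.
V_stall = √(2W/(ρ·S·CL,max)) = √(2 × 3669 / (1.112 × 15 × 1.38))
V_stall = √318.8 = 17.9 m/s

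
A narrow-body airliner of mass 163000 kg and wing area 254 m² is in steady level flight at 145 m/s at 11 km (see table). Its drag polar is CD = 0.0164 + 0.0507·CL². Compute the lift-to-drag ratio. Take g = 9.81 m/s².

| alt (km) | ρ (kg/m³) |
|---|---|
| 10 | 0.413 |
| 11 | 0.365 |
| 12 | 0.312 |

At 11 km, from the table: ρ = 0.365 kg/m³.
Level flight ⇒ L = W = m·g = 163000 × 9.81 = 1.599×10^6 N.
q = ½ρv² = ½ × 0.365 × 145² = 3837 Pa.
CL = 2W/(ρv²S) = 2×1.599×10^6/(0.365×145²×254) = 1.641.
CD = 0.0164 + 0.0507 × 1.641² = 0.1529.
L/D = CL/CD = 1.641 / 0.1529 = 10.7

L/D = 10.7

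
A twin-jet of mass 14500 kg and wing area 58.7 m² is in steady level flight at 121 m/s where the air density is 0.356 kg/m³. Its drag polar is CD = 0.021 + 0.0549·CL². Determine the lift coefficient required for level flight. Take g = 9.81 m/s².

CL = 0.93

In steady level flight, lift balances weight: W = mg = 14500 × 9.81 = 1.4224×10^5 N.
Dynamic pressure q = 0.5 × 0.356 × 121² = 2606 Pa.
CL = 2W/(ρv²S) = 2×1.4224×10^5/(0.356×121²×58.7) = 0.9298.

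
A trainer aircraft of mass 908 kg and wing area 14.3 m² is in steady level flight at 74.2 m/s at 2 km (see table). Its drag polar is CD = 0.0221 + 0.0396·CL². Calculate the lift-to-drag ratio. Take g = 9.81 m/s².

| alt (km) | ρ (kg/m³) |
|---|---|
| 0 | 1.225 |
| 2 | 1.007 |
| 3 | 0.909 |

At 2 km, from the table: ρ = 1.007 kg/m³.
Weight W = mg = 908 × 9.81 = 8907.5 N; in level flight L = W.
Dynamic pressure q = 0.5 × 1.007 × 74.2² = 2772 Pa.
CL = 2W/(ρv²S) = 2×8907.5/(1.007×74.2²×14.3) = 0.2247.
CD = 0.0221 + 0.0396 × 0.2247² = 0.0241.
L/D = CL/CD = 0.2247 / 0.0241 = 9.32

L/D = 9.32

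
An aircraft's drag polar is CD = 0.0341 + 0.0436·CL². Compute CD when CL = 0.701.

CD = 0.0341 + 0.0436 × 0.701² = 0.0341 + 0.02143 = 0.0555

CD = 0.0555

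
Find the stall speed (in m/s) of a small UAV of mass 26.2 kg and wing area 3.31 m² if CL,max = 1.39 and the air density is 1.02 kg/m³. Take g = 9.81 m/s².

Stall occurs when L = W at CL,max. W = mg = 26.2 × 9.81 = 257 N.
V_stall = √(2W/(ρ·S·CL,max)) = √(2 × 257 / (1.02 × 3.31 × 1.39))
V_stall = √109.5 = 10.5 m/s

V_stall = 10.5 m/s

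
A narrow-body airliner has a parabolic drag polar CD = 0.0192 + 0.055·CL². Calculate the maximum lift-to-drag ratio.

For CD = CD0 + K·CL², (L/D)max occurs at CL* = √(CD0/K) and equals 1/(2√(K·CD0)).
(L/D)max = 1/(2√(0.055 × 0.0192)) = 1/(2 × 0.0325) = 15.4

(L/D)max = 15.4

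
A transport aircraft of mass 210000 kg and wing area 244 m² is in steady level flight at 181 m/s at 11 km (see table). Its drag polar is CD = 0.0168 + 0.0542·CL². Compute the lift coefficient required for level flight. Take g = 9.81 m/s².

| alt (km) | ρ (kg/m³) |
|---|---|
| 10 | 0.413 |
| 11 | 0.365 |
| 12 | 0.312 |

At 11 km, from the table: ρ = 0.365 kg/m³.
In steady level flight, lift balances weight: W = mg = 210000 × 9.81 = 2.0601×10^6 N.
Dynamic pressure q = 0.5 × 0.365 × 181² = 5979 Pa.
CL = 2W/(ρv²S) = 2×2.0601×10^6/(0.365×181²×244) = 1.412.

CL = 1.41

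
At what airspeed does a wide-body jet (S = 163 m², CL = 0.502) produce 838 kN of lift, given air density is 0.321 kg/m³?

v = 253 m/s

L = ½ρv²S·CL ⇒ v = √(2L/(ρ·S·CL))
v = √(2 × 8.38×10^5 / (0.321 × 163 × 0.502)) = √63810 = 253 m/s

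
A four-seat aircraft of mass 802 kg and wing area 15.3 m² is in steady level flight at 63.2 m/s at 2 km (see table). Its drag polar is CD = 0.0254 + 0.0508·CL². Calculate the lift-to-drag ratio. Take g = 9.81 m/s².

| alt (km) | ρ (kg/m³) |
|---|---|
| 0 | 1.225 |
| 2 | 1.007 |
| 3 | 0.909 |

L/D = 8.9

At 2 km, from the table: ρ = 1.007 kg/m³.
Weight W = mg = 802 × 9.81 = 7867.6 N; in level flight L = W.
q = ½ρv² = ½ × 1.007 × 63.2² = 2011 Pa.
CL = W/(q·S) = 7867.6 / (2011 × 15.3) = 0.2557.
CD = 0.0254 + 0.0508 × 0.2557² = 0.02872.
L/D = CL/CD = 0.2557 / 0.02872 = 8.9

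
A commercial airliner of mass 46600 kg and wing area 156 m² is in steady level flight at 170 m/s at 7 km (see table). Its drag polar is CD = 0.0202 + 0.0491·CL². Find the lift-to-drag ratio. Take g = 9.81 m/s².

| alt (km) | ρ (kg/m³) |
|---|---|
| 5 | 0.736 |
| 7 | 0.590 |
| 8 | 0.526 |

At 7 km, from the table: ρ = 0.590 kg/m³.
Weight W = mg = 46600 × 9.81 = 4.5715×10^5 N; in level flight L = W.
q = ½ρv² = ½ × 0.59 × 170² = 8526 Pa.
CL = 2W/(ρv²S) = 2×4.5715×10^5/(0.59×170²×156) = 0.3437.
CD = 0.0202 + 0.0491 × 0.3437² = 0.026.
L/D = CL/CD = 0.3437 / 0.026 = 13.2

L/D = 13.2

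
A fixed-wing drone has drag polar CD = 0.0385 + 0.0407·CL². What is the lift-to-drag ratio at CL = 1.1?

CD = 0.0385 + 0.0407 × 1.1² = 0.08775
L/D = CL/CD = 1.1 / 0.08775 = 12.5

L/D = 12.5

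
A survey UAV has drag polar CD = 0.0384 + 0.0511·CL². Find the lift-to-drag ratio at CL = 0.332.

CD = 0.0384 + 0.0511 × 0.332² = 0.04403
L/D = CL/CD = 0.332 / 0.04403 = 7.54

L/D = 7.54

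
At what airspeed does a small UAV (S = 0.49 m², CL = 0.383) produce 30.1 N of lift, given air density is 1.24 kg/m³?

L = ½ρv²S·CL ⇒ v = √(2L/(ρ·S·CL))
v = √(2 × 30.1 / (1.24 × 0.49 × 0.383)) = √258.7 = 16.1 m/s

v = 16.1 m/s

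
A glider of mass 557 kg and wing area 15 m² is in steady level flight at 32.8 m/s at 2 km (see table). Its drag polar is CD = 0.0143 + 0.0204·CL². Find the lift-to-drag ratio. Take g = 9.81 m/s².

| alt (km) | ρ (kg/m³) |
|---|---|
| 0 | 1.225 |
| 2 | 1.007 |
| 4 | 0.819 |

L/D = 28.6

At 2 km, from the table: ρ = 1.007 kg/m³.
In steady level flight, lift balances weight: W = mg = 557 × 9.81 = 5464.2 N.
Dynamic pressure q = 0.5 × 1.007 × 32.8² = 541.7 Pa.
Required CL = L/(qS) = 5464.2/(541.7·15) = 0.6725.
CD = 0.0143 + 0.0204 × 0.6725² = 0.02353.
L/D = CL/CD = 0.6725 / 0.02353 = 28.6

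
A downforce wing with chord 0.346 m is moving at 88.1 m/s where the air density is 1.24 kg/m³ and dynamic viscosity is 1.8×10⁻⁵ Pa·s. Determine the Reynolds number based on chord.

Re = ρ·v·c/μ = 1.24 × 88.1 × 0.346 / (1.8×10⁻⁵) = 2.1×10^6

Re = 2.1×10^6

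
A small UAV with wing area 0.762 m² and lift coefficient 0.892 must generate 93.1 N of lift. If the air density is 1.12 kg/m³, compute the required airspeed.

L = ½ρv²S·CL ⇒ v = √(2L/(ρ·S·CL))
v = √(2 × 93.1 / (1.12 × 0.762 × 0.892)) = √244.6 = 15.6 m/s

v = 15.6 m/s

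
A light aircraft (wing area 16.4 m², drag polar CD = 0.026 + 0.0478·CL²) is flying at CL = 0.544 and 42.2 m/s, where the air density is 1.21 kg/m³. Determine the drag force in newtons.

D = 709 N

CD = 0.026 + 0.0478 × 0.544² = 0.04015
D = ½ρv²S·CD = ½ × 1.21 × 42.2² × 16.4 × 0.04015 = 709 N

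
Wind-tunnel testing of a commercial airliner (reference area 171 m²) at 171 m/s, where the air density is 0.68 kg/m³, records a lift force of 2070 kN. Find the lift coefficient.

CL = 1.22

From L = ½ρv²S·CL, rearranging gives CL = 2L/(ρv²S).
CL = 2 × 2.07×10^6 / (0.68 × 171² × 171) = 1.22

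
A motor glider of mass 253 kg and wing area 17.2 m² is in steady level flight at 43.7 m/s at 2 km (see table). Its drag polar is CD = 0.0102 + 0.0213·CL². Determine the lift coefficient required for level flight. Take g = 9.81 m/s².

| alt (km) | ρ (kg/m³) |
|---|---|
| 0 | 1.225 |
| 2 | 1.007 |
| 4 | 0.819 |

At 2 km, from the table: ρ = 1.007 kg/m³.
Weight W = mg = 253 × 9.81 = 2481.9 N; in level flight L = W.
q = ½ρv² = ½ × 1.007 × 43.7² = 961.5 Pa.
CL = W/(q·S) = 2481.9 / (961.5 × 17.2) = 0.1501.

CL = 0.15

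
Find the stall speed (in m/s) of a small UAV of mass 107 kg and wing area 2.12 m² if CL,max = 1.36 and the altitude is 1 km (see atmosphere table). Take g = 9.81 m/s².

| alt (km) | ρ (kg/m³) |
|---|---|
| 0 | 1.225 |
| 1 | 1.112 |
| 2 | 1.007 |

V_stall = 25.6 m/s

At 1 km, from the table: ρ = 1.112 kg/m³.
Weight W = mg = 107 × 9.81 = 1050 N.
V_stall = √(2W/(ρ·S·CL,max)) = √(2 × 1050 / (1.112 × 2.12 × 1.36))
V_stall = √654.8 = 25.6 m/s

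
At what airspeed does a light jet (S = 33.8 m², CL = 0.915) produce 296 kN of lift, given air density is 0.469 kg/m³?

v = 202 m/s

L = ½ρv²S·CL ⇒ v = √(2L/(ρ·S·CL))
v = √(2 × 2.96×10^5 / (0.469 × 33.8 × 0.915)) = √40810 = 202 m/s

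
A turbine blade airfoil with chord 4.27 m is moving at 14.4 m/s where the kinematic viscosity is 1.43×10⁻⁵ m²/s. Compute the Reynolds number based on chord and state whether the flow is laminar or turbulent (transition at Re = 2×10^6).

Re = v·c/ν = 14.4 × 4.27 / (1.43×10⁻⁵) = 4.3×10^6
Since 4.3×10^6 > 2×10^6, the flow is turbulent.

Re = 4.3×10^6 (turbulent)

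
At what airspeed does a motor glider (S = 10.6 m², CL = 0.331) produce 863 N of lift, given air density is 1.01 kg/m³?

v = 22.1 m/s

L = ½ρv²S·CL ⇒ v = √(2L/(ρ·S·CL))
v = √(2 × 863 / (1.01 × 10.6 × 0.331)) = √487.1 = 22.1 m/s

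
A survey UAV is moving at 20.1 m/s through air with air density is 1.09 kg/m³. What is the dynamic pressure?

q = ½ρv² = ½ × 1.09 × 20.1² = 220 Pa

q = 220 Pa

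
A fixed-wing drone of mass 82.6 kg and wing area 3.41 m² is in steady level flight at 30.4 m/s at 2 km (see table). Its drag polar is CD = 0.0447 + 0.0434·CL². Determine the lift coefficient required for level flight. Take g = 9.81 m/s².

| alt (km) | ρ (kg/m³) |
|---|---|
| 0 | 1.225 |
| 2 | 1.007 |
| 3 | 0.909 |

CL = 0.511

At 2 km, from the table: ρ = 1.007 kg/m³.
In steady level flight, lift balances weight: W = mg = 82.6 × 9.81 = 810.31 N.
Dynamic pressure q = 0.5 × 1.007 × 30.4² = 465.3 Pa.
Required CL = L/(qS) = 810.31/(465.3·3.41) = 0.5107.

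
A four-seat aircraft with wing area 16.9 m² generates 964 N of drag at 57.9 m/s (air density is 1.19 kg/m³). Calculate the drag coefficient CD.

From D = ½ρv²S·CD, rearranging gives CD = 2D/(ρv²S).
CD = 2 × 964 / (1.19 × 57.9² × 16.9) = 0.0286

CD = 0.0286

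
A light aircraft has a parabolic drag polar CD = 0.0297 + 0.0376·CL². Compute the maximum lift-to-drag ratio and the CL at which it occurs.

(L/D)max = 15, at CL = 0.889

For CD = CD0 + K·CL², (L/D)max occurs at CL* = √(CD0/K) and equals 1/(2√(K·CD0)).
(L/D)max = 1/(2√(0.0376 × 0.0297)) = 1/(2 × 0.03342) = 15
CL* = √(0.0297/0.0376) = 0.889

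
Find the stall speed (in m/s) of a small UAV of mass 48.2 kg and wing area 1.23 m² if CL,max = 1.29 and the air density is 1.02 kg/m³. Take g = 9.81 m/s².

V_stall = 24.2 m/s

Weight W = mg = 48.2 × 9.81 = 472.8 N.
From L = ½ρV²S·CL,max = W: V_stall = √(2W/(ρSCL,max)) = √(2·472.8/(1.02·1.23·1.29))
V_stall = √584.3 = 24.2 m/s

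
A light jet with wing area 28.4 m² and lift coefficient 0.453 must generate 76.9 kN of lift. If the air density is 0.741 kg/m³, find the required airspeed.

v = 127 m/s

L = ½ρv²S·CL ⇒ v = √(2L/(ρ·S·CL))
v = √(2 × 76900 / (0.741 × 28.4 × 0.453)) = √16130 = 127 m/s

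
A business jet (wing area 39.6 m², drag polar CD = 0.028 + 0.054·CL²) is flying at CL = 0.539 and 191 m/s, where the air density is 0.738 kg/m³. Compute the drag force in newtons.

CD = 0.028 + 0.054 × 0.539² = 0.04369
D = ½ρv²S·CD = ½ × 0.738 × 191² × 39.6 × 0.04369 = 23300 N

D = 23300 N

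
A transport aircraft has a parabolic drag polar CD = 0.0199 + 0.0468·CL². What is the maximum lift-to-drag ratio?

For CD = CD0 + K·CL², (L/D)max occurs at CL* = √(CD0/K) and equals 1/(2√(K·CD0)).
(L/D)max = 1/(2√(0.0468 × 0.0199)) = 1/(2 × 0.03052) = 16.4

(L/D)max = 16.4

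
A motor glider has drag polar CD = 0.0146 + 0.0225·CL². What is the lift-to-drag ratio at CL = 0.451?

L/D = 23.5

CD = 0.0146 + 0.0225 × 0.451² = 0.01918
L/D = CL/CD = 0.451 / 0.01918 = 23.5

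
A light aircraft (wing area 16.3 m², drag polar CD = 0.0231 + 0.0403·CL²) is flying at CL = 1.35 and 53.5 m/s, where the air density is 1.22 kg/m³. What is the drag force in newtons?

D = 2750 N

CD = 0.0231 + 0.0403 × 1.35² = 0.09655
D = ½ρv²S·CD = ½ × 1.22 × 53.5² × 16.3 × 0.09655 = 2750 N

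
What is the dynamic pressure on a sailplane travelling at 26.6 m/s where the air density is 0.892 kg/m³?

q = 316 Pa

q = ½ρv² = ½ × 0.892 × 26.6² = 316 Pa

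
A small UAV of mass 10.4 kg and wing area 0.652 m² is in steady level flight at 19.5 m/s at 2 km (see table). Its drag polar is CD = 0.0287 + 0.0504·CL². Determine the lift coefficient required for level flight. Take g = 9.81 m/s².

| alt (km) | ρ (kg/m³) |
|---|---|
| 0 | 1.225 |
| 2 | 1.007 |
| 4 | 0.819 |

At 2 km, from the table: ρ = 1.007 kg/m³.
Level flight ⇒ L = W = m·g = 10.4 × 9.81 = 102.02 N.
Dynamic pressure q = 0.5 × 1.007 × 19.5² = 191.5 Pa.
Required CL = L/(qS) = 102.02/(191.5·0.652) = 0.8173.

CL = 0.817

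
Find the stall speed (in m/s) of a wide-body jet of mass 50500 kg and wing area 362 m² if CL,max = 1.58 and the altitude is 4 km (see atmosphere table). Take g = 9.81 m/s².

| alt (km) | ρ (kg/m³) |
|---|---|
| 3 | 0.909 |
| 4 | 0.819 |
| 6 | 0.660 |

V_stall = 46 m/s

At 4 km, from the table: ρ = 0.819 kg/m³.
Stall occurs when L = W at CL,max. W = mg = 50500 × 9.81 = 4.954×10^5 N.
From L = ½ρV²S·CL,max = W: V_stall = √(2W/(ρSCL,max)) = √(2·4.954×10^5/(0.819·362·1.58))
V_stall = √2115 = 46 m/s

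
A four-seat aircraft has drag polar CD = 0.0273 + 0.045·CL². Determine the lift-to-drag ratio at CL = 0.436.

CD = 0.0273 + 0.045 × 0.436² = 0.03585
L/D = CL/CD = 0.436 / 0.03585 = 12.2

L/D = 12.2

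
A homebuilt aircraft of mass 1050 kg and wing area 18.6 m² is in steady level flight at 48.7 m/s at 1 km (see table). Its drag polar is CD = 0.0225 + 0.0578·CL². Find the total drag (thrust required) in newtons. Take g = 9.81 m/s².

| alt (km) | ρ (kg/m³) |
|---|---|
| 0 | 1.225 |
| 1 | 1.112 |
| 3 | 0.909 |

D = 802 N

At 1 km, from the table: ρ = 1.112 kg/m³.
Weight W = mg = 1050 × 9.81 = 10300 N; in level flight L = W.
q = ½ρv² = ½ × 1.112 × 48.7² = 1319 Pa.
CL = 2W/(ρv²S) = 2×10300/(1.112×48.7²×18.6) = 0.42.
CD = 0.0225 + 0.0578 × 0.42² = 0.03269.
D = q·S·CD = 1319 × 18.6 × 0.03269 = 801.9 N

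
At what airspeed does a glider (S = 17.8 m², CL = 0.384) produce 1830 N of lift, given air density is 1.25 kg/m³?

v = 20.7 m/s

L = ½ρv²S·CL ⇒ v = √(2L/(ρ·S·CL))
v = √(2 × 1830 / (1.25 × 17.8 × 0.384)) = √428.4 = 20.7 m/s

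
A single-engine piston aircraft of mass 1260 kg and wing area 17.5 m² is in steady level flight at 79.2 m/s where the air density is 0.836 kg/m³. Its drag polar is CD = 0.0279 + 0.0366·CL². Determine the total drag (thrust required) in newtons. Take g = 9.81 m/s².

Weight W = mg = 1260 × 9.81 = 12361 N; in level flight L = W.
Dynamic pressure q = 0.5 × 0.836 × 79.2² = 2622 Pa.
Required CL = L/(qS) = 12361/(2622·17.5) = 0.2694.
CD = 0.0279 + 0.0366 × 0.2694² = 0.03056.
D = q·S·CD = 2622 × 17.5 × 0.03056 = 1402 N

D = 1400 N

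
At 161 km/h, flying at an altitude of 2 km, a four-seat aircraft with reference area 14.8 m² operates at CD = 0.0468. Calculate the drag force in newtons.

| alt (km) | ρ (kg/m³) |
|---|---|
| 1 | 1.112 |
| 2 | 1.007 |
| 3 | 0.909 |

At 2 km, from the table: ρ = 1.007 kg/m³.
Convert speed: v = 161 km/h ÷ 3.6 = 44.72 m/s.
D = ½ρv²S·CD = ½ × 1.007 × 44.72² × 14.8 × 0.0468 = 698 N

D = 698 N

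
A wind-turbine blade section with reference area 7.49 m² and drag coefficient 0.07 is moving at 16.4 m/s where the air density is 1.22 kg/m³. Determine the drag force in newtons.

D = 86 N

Dynamic pressure q = ½ρv² = ½ × 1.22 × 16.4² = 164.1 Pa.
D = q·S·CD = 164.1 × 7.49 × 0.07 = 86 N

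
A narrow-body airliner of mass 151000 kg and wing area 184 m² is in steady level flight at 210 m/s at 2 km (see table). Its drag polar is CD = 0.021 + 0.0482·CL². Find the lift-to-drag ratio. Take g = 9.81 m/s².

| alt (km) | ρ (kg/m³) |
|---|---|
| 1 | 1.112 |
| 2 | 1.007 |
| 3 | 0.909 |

L/D = 13.3

At 2 km, from the table: ρ = 1.007 kg/m³.
Weight W = mg = 151000 × 9.81 = 1.4813×10^6 N; in level flight L = W.
q = ½ρv² = ½ × 1.007 × 210² = 22200 Pa.
CL = W/(q·S) = 1.4813×10^6 / (22200 × 184) = 0.3626.
CD = 0.021 + 0.0482 × 0.3626² = 0.02734.
L/D = CL/CD = 0.3626 / 0.02734 = 13.3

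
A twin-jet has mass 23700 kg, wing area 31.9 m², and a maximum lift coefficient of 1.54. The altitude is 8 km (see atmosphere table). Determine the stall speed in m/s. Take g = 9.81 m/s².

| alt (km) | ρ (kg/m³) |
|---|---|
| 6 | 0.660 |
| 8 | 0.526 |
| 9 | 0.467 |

At 8 km, from the table: ρ = 0.526 kg/m³.
Weight W = mg = 23700 × 9.81 = 2.325×10^5 N.
From L = ½ρV²S·CL,max = W: V_stall = √(2W/(ρSCL,max)) = √(2·2.325×10^5/(0.526·31.9·1.54))
V_stall = √17990 = 134 m/s

V_stall = 134 m/s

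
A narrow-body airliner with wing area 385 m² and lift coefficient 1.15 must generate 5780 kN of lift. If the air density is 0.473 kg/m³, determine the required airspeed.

L = ½ρv²S·CL ⇒ v = √(2L/(ρ·S·CL))
v = √(2 × 5.78×10^6 / (0.473 × 385 × 1.15)) = √55200 = 235 m/s

v = 235 m/s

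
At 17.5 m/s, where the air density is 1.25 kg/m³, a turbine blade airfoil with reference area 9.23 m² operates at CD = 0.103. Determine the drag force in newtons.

D = 182 N

Dynamic pressure q = ½ρv² = ½ × 1.25 × 17.5² = 191.4 Pa.
D = q·S·CD = 191.4 × 9.23 × 0.103 = 182 N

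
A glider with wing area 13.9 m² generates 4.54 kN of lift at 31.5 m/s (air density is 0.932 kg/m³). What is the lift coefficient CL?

CL = 0.706

From L = ½ρv²S·CL, rearranging gives CL = 2L/(ρv²S).
CL = 2 × 4540 / (0.932 × 31.5² × 13.9) = 0.706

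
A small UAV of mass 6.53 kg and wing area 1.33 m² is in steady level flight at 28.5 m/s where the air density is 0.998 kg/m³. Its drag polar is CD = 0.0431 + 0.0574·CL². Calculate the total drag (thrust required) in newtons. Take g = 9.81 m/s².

D = 23.7 N

Level flight ⇒ L = W = m·g = 6.53 × 9.81 = 64.059 N.
q = ½ρv² = ½ × 0.998 × 28.5² = 405.3 Pa.
Required CL = L/(qS) = 64.059/(405.3·1.33) = 0.1188.
CD = 0.0431 + 0.0574 × 0.1188² = 0.04391.
D = q·S·CD = 405.3 × 1.33 × 0.04391 = 23.67 N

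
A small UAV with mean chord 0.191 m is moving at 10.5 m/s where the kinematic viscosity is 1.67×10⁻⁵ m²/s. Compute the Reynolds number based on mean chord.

Re = v·c/ν = 10.5 × 0.191 / (1.67×10⁻⁵) = 1.2×10^5

Re = 1.2×10^5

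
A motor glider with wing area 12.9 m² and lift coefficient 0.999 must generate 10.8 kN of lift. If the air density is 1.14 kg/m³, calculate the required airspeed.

L = ½ρv²S·CL ⇒ v = √(2L/(ρ·S·CL))
v = √(2 × 10800 / (1.14 × 12.9 × 0.999)) = √1470 = 38.3 m/s

v = 38.3 m/s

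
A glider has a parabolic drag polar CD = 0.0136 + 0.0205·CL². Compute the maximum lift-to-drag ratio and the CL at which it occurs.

For CD = CD0 + K·CL², (L/D)max occurs at CL* = √(CD0/K) and equals 1/(2√(K·CD0)).
(L/D)max = 1/(2√(0.0205 × 0.0136)) = 1/(2 × 0.0167) = 29.9
CL* = √(0.0136/0.0205) = 0.815

(L/D)max = 29.9, at CL = 0.815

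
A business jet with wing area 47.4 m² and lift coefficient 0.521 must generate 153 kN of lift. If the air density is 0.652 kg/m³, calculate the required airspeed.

v = 138 m/s

L = ½ρv²S·CL ⇒ v = √(2L/(ρ·S·CL))
v = √(2 × 1.53×10^5 / (0.652 × 47.4 × 0.521)) = √19000 = 138 m/s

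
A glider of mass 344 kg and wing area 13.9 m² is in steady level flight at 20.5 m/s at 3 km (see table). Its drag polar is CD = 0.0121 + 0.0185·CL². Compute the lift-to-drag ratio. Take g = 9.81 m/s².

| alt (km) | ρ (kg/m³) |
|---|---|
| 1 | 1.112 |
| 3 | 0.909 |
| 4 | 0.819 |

At 3 km, from the table: ρ = 0.909 kg/m³.
Level flight ⇒ L = W = m·g = 344 × 9.81 = 3374.6 N.
Dynamic pressure q = 0.5 × 0.909 × 20.5² = 191 Pa.
CL = W/(q·S) = 3374.6 / (191 × 13.9) = 1.271.
CD = 0.0121 + 0.0185 × 1.271² = 0.04199.
L/D = CL/CD = 1.271 / 0.04199 = 30.3

L/D = 30.3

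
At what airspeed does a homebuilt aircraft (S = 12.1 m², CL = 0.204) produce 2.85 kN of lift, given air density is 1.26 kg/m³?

L = ½ρv²S·CL ⇒ v = √(2L/(ρ·S·CL))
v = √(2 × 2850 / (1.26 × 12.1 × 0.204)) = √1833 = 42.8 m/s

v = 42.8 m/s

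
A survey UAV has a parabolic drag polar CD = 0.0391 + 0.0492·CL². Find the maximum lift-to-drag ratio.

For CD = CD0 + K·CL², (L/D)max occurs at CL* = √(CD0/K) and equals 1/(2√(K·CD0)).
(L/D)max = 1/(2√(0.0492 × 0.0391)) = 1/(2 × 0.04386) = 11.4

(L/D)max = 11.4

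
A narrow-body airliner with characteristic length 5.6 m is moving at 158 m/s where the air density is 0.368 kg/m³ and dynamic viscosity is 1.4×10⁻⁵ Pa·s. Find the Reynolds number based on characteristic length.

Re = ρ·v·c/μ = 0.368 × 158 × 5.6 / (1.4×10⁻⁵) = 2.33×10^7

Re = 2.33×10^7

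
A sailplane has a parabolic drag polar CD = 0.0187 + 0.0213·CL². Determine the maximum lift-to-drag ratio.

(L/D)max = 25.1

For CD = CD0 + K·CL², (L/D)max occurs at CL* = √(CD0/K) and equals 1/(2√(K·CD0)).
(L/D)max = 1/(2√(0.0213 × 0.0187)) = 1/(2 × 0.01996) = 25.1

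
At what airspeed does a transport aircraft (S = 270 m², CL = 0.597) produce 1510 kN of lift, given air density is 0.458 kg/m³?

L = ½ρv²S·CL ⇒ v = √(2L/(ρ·S·CL))
v = √(2 × 1.51×10^6 / (0.458 × 270 × 0.597)) = √40910 = 202 m/s

v = 202 m/s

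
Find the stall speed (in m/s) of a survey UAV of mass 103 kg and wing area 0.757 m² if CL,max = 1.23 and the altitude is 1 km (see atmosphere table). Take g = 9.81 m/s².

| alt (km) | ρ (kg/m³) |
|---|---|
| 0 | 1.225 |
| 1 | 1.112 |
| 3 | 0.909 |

At 1 km, from the table: ρ = 1.112 kg/m³.
Stall occurs when L = W at CL,max. W = mg = 103 × 9.81 = 1010 N.
V_stall = √(2W/(ρ·S·CL,max)) = √(2 × 1010 / (1.112 × 0.757 × 1.23))
V_stall = √1952 = 44.2 m/s

V_stall = 44.2 m/s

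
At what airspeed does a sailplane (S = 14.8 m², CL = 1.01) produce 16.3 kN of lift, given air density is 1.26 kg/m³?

L = ½ρv²S·CL ⇒ v = √(2L/(ρ·S·CL))
v = √(2 × 16300 / (1.26 × 14.8 × 1.01)) = √1731 = 41.6 m/s

v = 41.6 m/s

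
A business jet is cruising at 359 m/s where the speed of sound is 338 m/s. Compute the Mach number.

M = 1.06

M = v/a = 359 / 338 = 1.06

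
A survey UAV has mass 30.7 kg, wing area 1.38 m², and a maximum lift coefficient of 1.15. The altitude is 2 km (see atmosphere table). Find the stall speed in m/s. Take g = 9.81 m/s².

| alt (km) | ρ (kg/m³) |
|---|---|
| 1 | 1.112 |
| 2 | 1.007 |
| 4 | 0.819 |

At 2 km, from the table: ρ = 1.007 kg/m³.
Stall occurs when L = W at CL,max. W = mg = 30.7 × 9.81 = 301.2 N.
V_stall = √(2W/(ρ·S·CL,max)) = √(2 × 301.2 / (1.007 × 1.38 × 1.15))
V_stall = √376.9 = 19.4 m/s

V_stall = 19.4 m/s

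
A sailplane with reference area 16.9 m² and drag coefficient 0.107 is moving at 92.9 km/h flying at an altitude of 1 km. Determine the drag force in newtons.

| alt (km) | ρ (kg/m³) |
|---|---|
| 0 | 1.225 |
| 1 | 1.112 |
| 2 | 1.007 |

D = 670 N

At 1 km, from the table: ρ = 1.112 kg/m³.
Convert speed: v = 92.9 km/h ÷ 3.6 = 25.81 m/s.
D = ½ρv²S·CD = ½ × 1.112 × 25.81² × 16.9 × 0.107 = 670 N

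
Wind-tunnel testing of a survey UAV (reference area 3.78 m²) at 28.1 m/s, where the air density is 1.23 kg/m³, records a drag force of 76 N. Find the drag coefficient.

From D = ½ρv²S·CD, rearranging gives CD = 2D/(ρv²S).
CD = 2 × 76 / (1.23 × 28.1² × 3.78) = 0.0414

CD = 0.0414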